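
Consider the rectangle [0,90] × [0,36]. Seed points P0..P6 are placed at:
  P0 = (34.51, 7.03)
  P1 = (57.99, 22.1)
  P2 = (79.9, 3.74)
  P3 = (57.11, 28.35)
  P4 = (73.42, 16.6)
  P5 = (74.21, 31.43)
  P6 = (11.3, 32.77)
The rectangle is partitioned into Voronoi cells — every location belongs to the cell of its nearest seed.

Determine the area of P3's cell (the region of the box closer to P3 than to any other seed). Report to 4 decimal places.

1. box [0,90]×[0,36]: [(0, 0) (90, 0) (90, 36) (0, 36)]
2. ⊥bis P3·P0 via (45.81,17.69): [(62.4981, 0) (90, 0) (90, 36) (28.537, 36)]  |A|=1601.3679
3. ⊥bis P3·P1 via (57.55,25.225): [(40.9117, 22.8823) (90, 29.794) (90, 36) (28.537, 36)]  |A|=555.4472
4. ⊥bis P3·P2 via (68.505,16.045): [(40.9117, 22.8823) (82.1599, 28.6901) (90, 35.9504) (90, 36) (28.537, 36)]  |A|=531.3138
5. ⊥bis P3·P4 via (65.265,22.475): [(40.9117, 22.8823) (68.3407, 26.7443) (75.0086, 36) (28.537, 36)]  |A|=418.8604
6. ⊥bis P3·P5 via (65.66,29.89): [(40.9117, 22.8823) (66.2789, 26.454) (64.5595, 36) (28.537, 36)]  |A|=360.4129
7. ⊥bis P3·P6 via (34.205,30.56): [(34.1553, 30.0445) (40.9117, 22.8823) (66.2789, 26.454) (64.5595, 36) (34.7299, 36)]  |A|=341.972
8. canonical 5-gon: [(34.1553, 30.0445) (40.9117, 22.8823) (66.2789, 26.454) (64.5595, 36) (34.7299, 36)]
9. shoelace: 341.972

Area of P3's cell: 341.9720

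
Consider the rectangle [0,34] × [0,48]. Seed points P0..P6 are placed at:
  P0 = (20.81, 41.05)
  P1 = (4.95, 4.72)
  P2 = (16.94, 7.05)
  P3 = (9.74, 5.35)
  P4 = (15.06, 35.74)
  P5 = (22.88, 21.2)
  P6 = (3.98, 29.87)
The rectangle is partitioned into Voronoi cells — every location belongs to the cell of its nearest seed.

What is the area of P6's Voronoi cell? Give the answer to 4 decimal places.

Area of P6's cell: 259.9073

1. box [0,34]×[0,48]: [(0, 0) (34, 0) (34, 48) (0, 48)]
2. ⊥bis P6·P0 via (12.395,35.46): [(0, 0) (34, 0) (34, 2.9366) (4.0648, 48) (0, 48)]  |A|=957.5084
3. ⊥bis P6·P1 via (4.465,17.295): [(0, 17.1228) (23.9623, 18.047) (4.0648, 48) (0, 48)]  |A|=430.8209
4. ⊥bis P6·P2 via (10.46,18.46): [(0, 17.1228) (8.696, 17.4582) (20.0645, 23.9146) (4.0648, 48) (0, 48)]  |A|=384.885
5. ⊥bis P6·P3 via (6.86,17.61): [(0, 17.1228) (5.7261, 17.3436) (10.447, 18.4526) (20.0645, 23.9146) (4.0648, 48) (0, 48)]  |A|=383.5086
6. ⊥bis P6·P4 via (9.52,32.805): [(0, 17.1228) (5.7261, 17.3436) (10.447, 18.4526) (15.5794, 21.3674) (1.4699, 48) (0, 48)]  |A|=274.5655
7. ⊥bis P6·P5 via (13.43,25.535): [(0, 17.1228) (5.7261, 17.3436) (10.149, 18.3826) (13.4029, 25.4758) (1.4699, 48) (0, 48)]  |A|=259.9073
8. canonical 6-gon: [(0, 17.1228) (5.7261, 17.3436) (10.149, 18.3826) (13.4029, 25.4758) (1.4699, 48) (0, 48)]
9. shoelace: 259.9073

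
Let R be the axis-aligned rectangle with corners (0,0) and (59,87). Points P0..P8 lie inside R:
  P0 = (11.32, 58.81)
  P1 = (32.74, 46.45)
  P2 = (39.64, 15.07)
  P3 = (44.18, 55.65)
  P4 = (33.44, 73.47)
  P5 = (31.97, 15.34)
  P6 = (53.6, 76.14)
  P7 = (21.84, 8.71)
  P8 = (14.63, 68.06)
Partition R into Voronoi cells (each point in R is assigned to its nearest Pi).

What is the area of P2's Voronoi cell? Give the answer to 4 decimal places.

1. box [0,59]×[0,87]: [(0, 0) (59, 0) (59, 87) (0, 87)]
2. ⊥bis P2·P0 via (25.48,36.94): [(0, 20.4427) (0, 0) (59, 0) (59, 58.6429)]  |A|=2333.0251
3. ⊥bis P2·P1 via (36.19,30.76): [(5.5188, 24.0158) (0, 20.4427) (0, 0) (59, 0) (59, 35.7756)]  |A|=1721.5378
4. ⊥bis P2·P3 via (41.91,35.36): [(51.9842, 34.2329) (5.5188, 24.0158) (0, 20.4427) (0, 0) (59, 0) (59, 33.448)]  |A|=1713.3729
5. ⊥bis P2·P4 via (36.54,44.27): [(51.9842, 34.2329) (5.5188, 24.0158) (0, 20.4427) (0, 0) (59, 0) (59, 33.448)]  |A|=1713.3729
6. ⊥bis P2·P5 via (35.805,15.205): [(51.9842, 34.2329) (36.3538, 30.796) (35.2698, 0) (59, 0) (59, 33.448)]  |A|=762.3236
7. ⊥bis P2·P6 via (46.62,45.605): [(51.9842, 34.2329) (36.3538, 30.796) (35.2698, 0) (59, 0) (59, 33.448)]  |A|=762.3236
8. ⊥bis P2·P7 via (30.74,11.89): [(51.9842, 34.2329) (36.3538, 30.796) (35.2698, 0) (59, 0) (59, 33.448)]  |A|=762.3236
9. ⊥bis P2·P8 via (27.135,41.565): [(51.9842, 34.2329) (36.3538, 30.796) (35.2698, 0) (59, 0) (59, 33.448)]  |A|=762.3236
10. canonical 5-gon: [(51.9842, 34.2329) (36.3538, 30.796) (35.2698, 0) (59, 0) (59, 33.448)]
11. shoelace: 762.3236

Area of P2's cell: 762.3236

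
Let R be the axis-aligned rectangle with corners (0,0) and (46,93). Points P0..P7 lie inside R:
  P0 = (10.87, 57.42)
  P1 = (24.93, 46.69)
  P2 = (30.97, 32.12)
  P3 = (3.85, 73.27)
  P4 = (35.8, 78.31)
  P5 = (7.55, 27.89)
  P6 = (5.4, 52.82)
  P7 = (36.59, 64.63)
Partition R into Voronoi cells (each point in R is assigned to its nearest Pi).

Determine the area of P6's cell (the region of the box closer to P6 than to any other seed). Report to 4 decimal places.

1. box [0,46]×[0,93]: [(0, 0) (46, 0) (46, 93) (0, 93)]
2. ⊥bis P6·P0 via (8.135,55.12): [(0, 64.7936) (0, 0) (46, 0) (46, 10.0936)]  |A|=1722.4045
3. ⊥bis P6·P1 via (15.165,49.755): [(14.4805, 47.5743) (0, 64.7936) (0, 1.4398)]  |A|=458.6987
4. ⊥bis P6·P2 via (18.185,42.47): [(9.5181, 31.764) (14.4805, 47.5743) (0, 64.7936) (0, 20.0067)]  |A|=370.3381
5. ⊥bis P6·P3 via (4.625,63.045): [(9.5181, 31.764) (14.4805, 47.5743) (1.6595, 62.8202) (0, 62.6944) (0, 20.0067)]  |A|=368.5963
6. ⊥bis P6·P4 via (20.6,65.565): [(9.5181, 31.764) (14.4805, 47.5743) (1.6595, 62.8202) (0, 62.6944) (0, 20.0067)]  |A|=368.5963
7. ⊥bis P6·P5 via (6.475,40.355): [(12.3743, 40.8638) (14.4805, 47.5743) (1.6595, 62.8202) (0, 62.6944) (0, 39.7966)]  |A|=219.6384
8. ⊥bis P6·P7 via (20.995,58.725): [(12.3743, 40.8638) (14.4805, 47.5743) (1.6595, 62.8202) (0, 62.6944) (0, 39.7966)]  |A|=219.6384
9. canonical 5-gon: [(12.3743, 40.8638) (14.4805, 47.5743) (1.6595, 62.8202) (0, 62.6944) (0, 39.7966)]
10. shoelace: 219.6384

Area of P6's cell: 219.6384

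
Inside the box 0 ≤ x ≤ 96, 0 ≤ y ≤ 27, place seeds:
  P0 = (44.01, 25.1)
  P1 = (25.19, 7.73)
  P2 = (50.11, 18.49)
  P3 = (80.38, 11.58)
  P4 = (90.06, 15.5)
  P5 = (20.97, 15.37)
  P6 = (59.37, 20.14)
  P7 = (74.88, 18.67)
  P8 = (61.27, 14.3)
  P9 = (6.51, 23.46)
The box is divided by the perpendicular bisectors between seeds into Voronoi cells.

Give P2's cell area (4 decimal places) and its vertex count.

Area of P2's cell: 280.2557 (6 vertices)

1. box [0,96]×[0,27]: [(0, 0) (96, 0) (96, 27) (0, 27)]
2. ⊥bis P2·P0 via (47.06,21.795): [(23.4428, 0) (96, 0) (96, 27) (52.7002, 27)]  |A|=1564.0699
3. ⊥bis P2·P1 via (37.65,13.11): [(37.6497, 13.1107) (43.3107, 0) (96, 0) (96, 27) (52.7002, 27)]  |A|=1433.8287
4. ⊥bis P2·P3 via (65.245,15.035): [(37.6497, 13.1107) (43.3107, 0) (61.8128, 0) (67.9764, 27) (52.7002, 27)]  |A|=593.9827
5. ⊥bis P2·P4 via (70.085,16.995): [(37.6497, 13.1107) (43.3107, 0) (61.8128, 0) (67.9764, 27) (52.7002, 27)]  |A|=593.9827
6. ⊥bis P2·P5 via (35.54,16.93): [(37.6497, 13.1107) (43.3107, 0) (61.8128, 0) (67.9764, 27) (52.7002, 27)]  |A|=593.9827
7. ⊥bis P2·P6 via (54.74,19.315): [(37.6497, 13.1107) (43.3107, 0) (58.1817, 0) (53.3706, 27) (52.7002, 27)]  |A|=347.7848
8. ⊥bis P2·P7 via (62.495,18.58): [(37.6497, 13.1107) (43.3107, 0) (58.1817, 0) (53.3706, 27) (52.7002, 27)]  |A|=347.7848
9. ⊥bis P2·P8 via (55.69,16.395): [(37.6497, 13.1107) (43.3107, 0) (49.5345, 0) (55.3986, 15.6189) (53.3706, 27) (52.7002, 27)]  |A|=280.2557
10. ⊥bis P2·P9 via (28.31,20.975): [(37.6497, 13.1107) (43.3107, 0) (49.5345, 0) (55.3986, 15.6189) (53.3706, 27) (52.7002, 27)]  |A|=280.2557
11. canonical 6-gon: [(37.6497, 13.1107) (43.3107, 0) (49.5345, 0) (55.3986, 15.6189) (53.3706, 27) (52.7002, 27)]
12. shoelace: 280.2557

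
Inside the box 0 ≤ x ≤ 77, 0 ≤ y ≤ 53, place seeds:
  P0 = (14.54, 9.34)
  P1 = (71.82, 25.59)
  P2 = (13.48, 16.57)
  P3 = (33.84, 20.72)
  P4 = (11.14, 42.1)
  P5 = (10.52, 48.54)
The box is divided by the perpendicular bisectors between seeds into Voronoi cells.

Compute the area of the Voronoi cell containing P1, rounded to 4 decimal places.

1. box [0,77]×[0,53]: [(0, 0) (77, 0) (77, 53) (0, 53)]
2. ⊥bis P1·P0 via (43.18,17.465): [(48.1347, 0) (77, 0) (77, 53) (33.0989, 53)]  |A|=1928.3084
3. ⊥bis P1·P2 via (42.65,21.08): [(43.2436, 17.241) (48.1347, 0) (77, 0) (77, 53) (37.7148, 53)]  |A|=1845.7785
4. ⊥bis P1·P3 via (52.83,23.155): [(55.7991, 0) (77, 0) (77, 53) (49.0031, 53)]  |A|=1303.7424
5. ⊥bis P1·P4 via (41.48,33.845): [(55.7991, 0) (77, 0) (77, 53) (49.0031, 53)]  |A|=1303.7424
6. ⊥bis P1·P5 via (41.17,37.065): [(55.7991, 0) (77, 0) (77, 53) (49.0031, 53)]  |A|=1303.7424
7. canonical 4-gon: [(55.7991, 0) (77, 0) (77, 53) (49.0031, 53)]
8. shoelace: 1303.7424

Area of P1's cell: 1303.7424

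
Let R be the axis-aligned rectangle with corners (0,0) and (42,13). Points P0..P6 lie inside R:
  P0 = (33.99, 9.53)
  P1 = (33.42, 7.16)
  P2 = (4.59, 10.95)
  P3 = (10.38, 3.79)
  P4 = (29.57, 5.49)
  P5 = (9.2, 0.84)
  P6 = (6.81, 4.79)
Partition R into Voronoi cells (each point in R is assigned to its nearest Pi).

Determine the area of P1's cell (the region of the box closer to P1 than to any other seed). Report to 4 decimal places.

1. box [0,42]×[0,13]: [(0, 0) (42, 0) (42, 13) (0, 13)]
2. ⊥bis P1·P0 via (33.705,8.345): [(0, 0) (42, 0) (42, 6.35) (14.35, 13) (0, 13)]  |A|=454.0638
3. ⊥bis P1·P2 via (19.005,9.055): [(17.8146, 0) (42, 0) (42, 6.35) (19.365, 11.7938)]  |A|=214.4853
4. ⊥bis P1·P3 via (21.9,5.475): [(22.7008, 0) (42, 0) (42, 6.35) (21.0345, 11.3923)]  |A|=176.4969
5. ⊥bis P1·P4 via (31.495,6.325): [(34.2386, 0) (42, 0) (42, 6.35) (30.2593, 9.1737)]  |A|=72.8772
6. ⊥bis P1·P5 via (21.31,4): [(34.2386, 0) (42, 0) (42, 6.35) (30.2593, 9.1737)]  |A|=72.8772
7. ⊥bis P1·P6 via (20.115,5.975): [(34.2386, 0) (42, 0) (42, 6.35) (30.2593, 9.1737)]  |A|=72.8772
8. canonical 4-gon: [(34.2386, 0) (42, 0) (42, 6.35) (30.2593, 9.1737)]
9. shoelace: 72.8772

Area of P1's cell: 72.8772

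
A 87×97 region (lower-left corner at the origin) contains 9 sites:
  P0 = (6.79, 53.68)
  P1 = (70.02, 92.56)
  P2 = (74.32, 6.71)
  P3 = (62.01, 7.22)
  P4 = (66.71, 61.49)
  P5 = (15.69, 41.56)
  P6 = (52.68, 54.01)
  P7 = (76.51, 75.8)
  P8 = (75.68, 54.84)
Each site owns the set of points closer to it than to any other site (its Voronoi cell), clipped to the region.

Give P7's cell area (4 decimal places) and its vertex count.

1. box [0,87]×[0,97]: [(0, 0) (87, 0) (87, 97) (0, 97)]
2. ⊥bis P7·P0 via (41.65,64.74): [(62.19, 0) (87, 0) (87, 97) (31.4149, 97)]  |A|=3899.1624
3. ⊥bis P7·P1 via (73.265,84.18): [(39.6163, 71.1501) (62.19, 0) (87, 0) (87, 89.4986)]  |A|=3003.0074
4. ⊥bis P7·P2 via (75.415,41.255): [(39.6163, 71.1501) (48.8337, 42.0976) (87, 40.8878) (87, 89.4986)]  |A|=1700.5203
5. ⊥bis P7·P3 via (69.26,41.51): [(39.6163, 71.1501) (47.5648, 46.0971) (69.5933, 41.4395) (87, 40.8878) (87, 89.4986)]  |A|=1659.4241
6. ⊥bis P7·P4 via (71.61,68.645): [(57.7171, 78.1594) (87, 58.1054) (87, 89.4986)]  |A|=459.6428
7. ⊥bis P7·P5 via (46.1,58.68): [(57.7171, 78.1594) (87, 58.1054) (87, 89.4986)]  |A|=459.6428
8. ⊥bis P7·P6 via (64.595,64.905): [(57.7171, 78.1594) (87, 58.1054) (87, 89.4986)]  |A|=459.6428
9. ⊥bis P7·P8 via (76.095,65.32): [(57.7171, 78.1594) (76.4879, 65.3044) (87, 64.8882) (87, 89.4986)]  |A|=423.9921
10. canonical 4-gon: [(57.7171, 78.1594) (76.4879, 65.3044) (87, 64.8882) (87, 89.4986)]
11. shoelace: 423.9921

Area of P7's cell: 423.9921 (4 vertices)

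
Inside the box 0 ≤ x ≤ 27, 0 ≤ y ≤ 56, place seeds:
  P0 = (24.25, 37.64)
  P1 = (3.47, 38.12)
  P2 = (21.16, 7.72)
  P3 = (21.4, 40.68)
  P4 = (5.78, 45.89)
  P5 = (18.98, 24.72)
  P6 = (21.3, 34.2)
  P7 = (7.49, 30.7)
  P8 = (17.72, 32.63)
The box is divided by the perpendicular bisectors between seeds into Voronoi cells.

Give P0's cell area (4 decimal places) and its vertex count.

Area of P0's cell: 32.3524 (3 vertices)

1. box [0,27]×[0,56]: [(0, 0) (27, 0) (27, 56) (0, 56)]
2. ⊥bis P0·P1 via (13.86,37.88): [(12.985, 0) (27, 0) (27, 56) (14.2786, 56)]  |A|=748.6203
3. ⊥bis P0·P2 via (22.705,22.68): [(13.5308, 23.6275) (27, 22.2364) (27, 56) (14.2786, 56)]  |A|=433.2971
4. ⊥bis P0·P3 via (22.825,39.16): [(13.6918, 30.5976) (13.5308, 23.6275) (27, 22.2364) (27, 43.0741)]  |A|=185.709
5. ⊥bis P0·P4 via (15.015,41.765): [(13.6918, 30.5976) (13.5308, 23.6275) (27, 22.2364) (27, 43.0741)]  |A|=185.709
6. ⊥bis P0·P5 via (21.615,31.18): [(16.5268, 33.2554) (27, 28.9835) (27, 43.0741)]  |A|=73.7866
7. ⊥bis P0·P6 via (22.775,35.92): [(20.9962, 37.4455) (27, 32.2968) (27, 43.0741)]  |A|=32.3524
8. ⊥bis P0·P7 via (15.87,34.17): [(20.9962, 37.4455) (27, 32.2968) (27, 43.0741)]  |A|=32.3524
9. ⊥bis P0·P8 via (20.985,35.135): [(20.9962, 37.4455) (27, 32.2968) (27, 43.0741)]  |A|=32.3524
10. canonical 3-gon: [(20.9962, 37.4455) (27, 32.2968) (27, 43.0741)]
11. shoelace: 32.3524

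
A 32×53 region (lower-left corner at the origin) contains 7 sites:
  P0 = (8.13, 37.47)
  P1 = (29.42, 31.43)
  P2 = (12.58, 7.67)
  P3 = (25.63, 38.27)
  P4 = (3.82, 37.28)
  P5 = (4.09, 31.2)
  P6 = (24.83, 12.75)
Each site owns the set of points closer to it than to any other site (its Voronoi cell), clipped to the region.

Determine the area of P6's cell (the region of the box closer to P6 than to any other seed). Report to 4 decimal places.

1. box [0,32]×[0,53]: [(0, 0) (32, 0) (32, 53) (0, 53)]
2. ⊥bis P6·P0 via (16.48,25.11): [(0, 13.9767) (0, 0) (32, 0) (32, 35.5948)]  |A|=793.1433
3. ⊥bis P6·P1 via (27.125,22.09): [(16.0411, 24.8135) (0, 13.9767) (0, 0) (32, 0) (32, 20.8921)]  |A|=675.8242
4. ⊥bis P6·P2 via (18.705,10.21): [(16.0411, 24.8135) (13.3914, 23.0234) (22.939, 0) (32, 0) (32, 20.8921)]  |A|=318.1736
5. ⊥bis P6·P3 via (25.23,25.51): [(16.0411, 24.8135) (13.3914, 23.0234) (22.939, 0) (32, 0) (32, 20.8921)]  |A|=318.1736
6. ⊥bis P6·P4 via (14.325,25.015): [(16.0411, 24.8135) (13.3914, 23.0234) (22.939, 0) (32, 0) (32, 20.8921)]  |A|=318.1736
7. ⊥bis P6·P5 via (14.46,21.975): [(16.8158, 24.6232) (14.0277, 21.489) (22.939, 0) (32, 0) (32, 20.8921)]  |A|=314.0919
8. canonical 5-gon: [(16.8158, 24.6232) (14.0277, 21.489) (22.939, 0) (32, 0) (32, 20.8921)]
9. shoelace: 314.0919

Area of P6's cell: 314.0919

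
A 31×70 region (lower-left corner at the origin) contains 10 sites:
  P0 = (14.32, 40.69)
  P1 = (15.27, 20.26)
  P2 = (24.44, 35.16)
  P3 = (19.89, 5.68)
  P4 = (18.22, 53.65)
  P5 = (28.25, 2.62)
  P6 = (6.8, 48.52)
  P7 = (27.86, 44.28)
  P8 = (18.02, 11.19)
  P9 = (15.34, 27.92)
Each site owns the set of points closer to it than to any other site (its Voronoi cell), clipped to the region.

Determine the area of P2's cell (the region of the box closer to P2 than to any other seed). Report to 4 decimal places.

Area of P2's cell: 169.3667

1. box [0,31]×[0,70]: [(0, 0) (31, 0) (31, 70) (0, 70)]
2. ⊥bis P2·P0 via (19.38,37.925): [(0, 2.4592) (0, 0) (31, 0) (31, 59.1898)]  |A|=955.5604
3. ⊥bis P2·P1 via (19.855,27.71): [(15.3224, 30.4995) (31, 20.851) (31, 59.1898)]  |A|=300.5305
4. ⊥bis P2·P3 via (22.165,20.42): [(15.3224, 30.4995) (31, 20.851) (31, 59.1898)]  |A|=300.5305
5. ⊥bis P2·P4 via (21.33,44.405): [(23.2793, 45.0607) (15.3224, 30.4995) (31, 20.851) (31, 47.658)]  |A|=256.0134
6. ⊥bis P2·P5 via (26.345,18.89): [(23.2793, 45.0607) (15.3224, 30.4995) (31, 20.851) (31, 47.658)]  |A|=256.0134
7. ⊥bis P2·P6 via (15.62,41.84): [(23.2793, 45.0607) (15.3224, 30.4995) (31, 20.851) (31, 47.658)]  |A|=256.0134
8. ⊥bis P2·P7 via (26.15,39.72): [(21.3454, 41.5217) (15.3224, 30.4995) (31, 20.851) (31, 37.9013)]  |A|=197.7643
9. ⊥bis P2·P8 via (21.23,23.175): [(21.3454, 41.5217) (15.3224, 30.4995) (31, 20.851) (31, 37.9013)]  |A|=197.7643
10. ⊥bis P2·P9 via (19.89,31.54): [(21.3454, 41.5217) (17.5193, 34.5198) (25.8942, 23.9932) (31, 20.851) (31, 37.9013)]  |A|=169.3667
11. canonical 5-gon: [(21.3454, 41.5217) (17.5193, 34.5198) (25.8942, 23.9932) (31, 20.851) (31, 37.9013)]
12. shoelace: 169.3667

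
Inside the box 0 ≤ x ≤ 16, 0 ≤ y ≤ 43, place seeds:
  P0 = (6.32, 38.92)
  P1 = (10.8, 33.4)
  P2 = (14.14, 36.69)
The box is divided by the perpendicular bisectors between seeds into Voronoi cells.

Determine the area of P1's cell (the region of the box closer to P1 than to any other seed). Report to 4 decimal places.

1. box [0,16]×[0,43]: [(0, 0) (16, 0) (16, 43) (0, 43)]
2. ⊥bis P1·P0 via (8.56,36.16): [(0, 29.2128) (0, 0) (16, 0) (16, 42.1983)]  |A|=571.2881
3. ⊥bis P1·P2 via (12.47,35.045): [(10.1225, 37.4281) (0, 29.2128) (0, 0) (16, 0) (16, 31.4614)]  |A|=539.7352
4. canonical 5-gon: [(10.1225, 37.4281) (0, 29.2128) (0, 0) (16, 0) (16, 31.4614)]
5. shoelace: 539.7352

Area of P1's cell: 539.7352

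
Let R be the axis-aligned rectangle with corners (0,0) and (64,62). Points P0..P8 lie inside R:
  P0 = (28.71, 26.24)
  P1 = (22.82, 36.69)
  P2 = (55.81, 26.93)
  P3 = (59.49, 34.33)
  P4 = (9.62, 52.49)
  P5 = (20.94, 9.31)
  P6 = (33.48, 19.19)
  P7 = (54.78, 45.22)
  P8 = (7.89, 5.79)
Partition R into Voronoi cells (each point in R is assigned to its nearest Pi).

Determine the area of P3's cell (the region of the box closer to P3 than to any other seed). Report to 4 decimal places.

1. box [0,64]×[0,62]: [(0, 0) (64, 0) (64, 62) (0, 62)]
2. ⊥bis P3·P0 via (44.1,30.285): [(52.0599, 0) (64, 0) (64, 62) (35.7643, 62)]  |A|=1245.4514
3. ⊥bis P3·P1 via (41.155,35.51): [(41.4641, 40.3136) (52.0599, 0) (64, 0) (64, 62) (42.8598, 62)]  |A|=1168.5126
4. ⊥bis P3·P2 via (57.65,30.63): [(41.4641, 40.3136) (41.9583, 38.4334) (64, 27.4722) (64, 62) (42.8598, 62)]  |A|=636.2968
5. ⊥bis P3·P4 via (34.555,43.41): [(41.4641, 40.3136) (41.9583, 38.4334) (64, 27.4722) (64, 62) (42.8598, 62)]  |A|=636.2968
6. ⊥bis P3·P5 via (40.215,21.82): [(41.4641, 40.3136) (41.9583, 38.4334) (64, 27.4722) (64, 62) (42.8598, 62)]  |A|=636.2968
7. ⊥bis P3·P6 via (46.485,26.76): [(41.4641, 40.3136) (41.9583, 38.4334) (64, 27.4722) (64, 62) (42.8598, 62)]  |A|=636.2968
8. ⊥bis P3·P7 via (57.135,39.775): [(47.575, 35.6403) (64, 27.4722) (64, 42.7442)]  |A|=125.421
9. ⊥bis P3·P8 via (33.69,20.06): [(47.575, 35.6403) (64, 27.4722) (64, 42.7442)]  |A|=125.421
10. canonical 3-gon: [(47.575, 35.6403) (64, 27.4722) (64, 42.7442)]
11. shoelace: 125.421

Area of P3's cell: 125.4210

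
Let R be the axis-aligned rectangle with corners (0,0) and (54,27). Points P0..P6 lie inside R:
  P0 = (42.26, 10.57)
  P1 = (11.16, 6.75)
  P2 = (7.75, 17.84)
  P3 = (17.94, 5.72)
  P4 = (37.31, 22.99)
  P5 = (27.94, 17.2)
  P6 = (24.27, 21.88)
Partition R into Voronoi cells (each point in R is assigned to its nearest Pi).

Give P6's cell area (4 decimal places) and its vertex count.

Area of P6's cell: 137.3462 (5 vertices)

1. box [0,54]×[0,27]: [(0, 0) (54, 0) (54, 27) (0, 27)]
2. ⊥bis P6·P0 via (33.265,16.225): [(0, 0) (23.0646, 0) (40.0391, 27) (0, 27)]  |A|=851.8997
3. ⊥bis P6·P1 via (17.715,14.315): [(27.004, 6.2661) (40.0391, 27) (3.0755, 27)]  |A|=383.1988
4. ⊥bis P6·P2 via (16.01,19.86): [(17.2722, 14.6987) (27.004, 6.2661) (40.0391, 27) (14.2639, 27)]  |A|=314.3826
5. ⊥bis P6·P3 via (21.105,13.8): [(17.1092, 15.3652) (29.6389, 10.4572) (40.0391, 27) (14.2639, 27)]  |A|=279.1044
6. ⊥bis P6·P4 via (30.79,22.435): [(17.1092, 15.3652) (29.6389, 10.4572) (31.5507, 13.4982) (30.4014, 27) (14.2639, 27)]  |A|=214.0418
7. ⊥bis P6·P5 via (26.105,19.54): [(17.1092, 15.3652) (19.558, 14.406) (30.7278, 23.1652) (30.4014, 27) (14.2639, 27)]  |A|=137.3462
8. canonical 5-gon: [(17.1092, 15.3652) (19.558, 14.406) (30.7278, 23.1652) (30.4014, 27) (14.2639, 27)]
9. shoelace: 137.3462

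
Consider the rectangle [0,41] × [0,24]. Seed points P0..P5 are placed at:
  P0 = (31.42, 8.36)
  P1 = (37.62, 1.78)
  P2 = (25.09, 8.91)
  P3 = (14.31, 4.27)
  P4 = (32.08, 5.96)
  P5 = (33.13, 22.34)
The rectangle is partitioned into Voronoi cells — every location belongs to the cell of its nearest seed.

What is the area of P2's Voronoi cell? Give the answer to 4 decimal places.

Area of P2's cell: 202.3359

1. box [0,41]×[0,24]: [(0, 0) (41, 0) (41, 24) (0, 24)]
2. ⊥bis P2·P0 via (28.255,8.635): [(0, 0) (27.5047, 0) (29.59, 24) (0, 24)]  |A|=685.1371
3. ⊥bis P2·P1 via (31.355,5.345): [(0, 0) (27.5047, 0) (29.59, 24) (0, 24)]  |A|=685.1371
4. ⊥bis P2·P3 via (19.7,6.59): [(22.5365, 0) (27.5047, 0) (29.59, 24) (12.2063, 24)]  |A|=268.2237
5. ⊥bis P2·P4 via (28.585,7.435): [(22.5365, 0) (25.4472, 0) (28.0381, 6.1392) (29.59, 24) (12.2063, 24)]  |A|=261.9078
6. ⊥bis P2·P5 via (29.11,15.625): [(22.5365, 0) (25.4472, 0) (28.0381, 6.1392) (28.8746, 15.7659) (15.1204, 24) (12.2063, 24)]  |A|=202.3359
7. canonical 6-gon: [(22.5365, 0) (25.4472, 0) (28.0381, 6.1392) (28.8746, 15.7659) (15.1204, 24) (12.2063, 24)]
8. shoelace: 202.3359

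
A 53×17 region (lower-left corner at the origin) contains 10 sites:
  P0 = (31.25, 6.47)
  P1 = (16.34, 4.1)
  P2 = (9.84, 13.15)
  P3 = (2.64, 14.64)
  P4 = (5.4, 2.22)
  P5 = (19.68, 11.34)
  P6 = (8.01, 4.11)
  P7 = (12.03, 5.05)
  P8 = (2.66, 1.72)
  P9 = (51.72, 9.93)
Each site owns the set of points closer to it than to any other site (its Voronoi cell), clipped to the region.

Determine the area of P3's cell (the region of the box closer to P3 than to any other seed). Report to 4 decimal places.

1. box [0,53]×[0,17]: [(0, 0) (53, 0) (53, 17) (0, 17)]
2. ⊥bis P3·P0 via (16.945,10.555): [(0, 0) (13.9309, 0) (18.7855, 17) (0, 17)]  |A|=278.0888
3. ⊥bis P3·P1 via (9.49,9.37): [(0, 0) (2.2813, 0) (15.3601, 17) (0, 17)]  |A|=149.9514
4. ⊥bis P3·P2 via (6.24,13.895): [(0, 0) (2.2813, 0) (3.7631, 1.9261) (6.8826, 17) (0, 17)]  |A|=86.0569
5. ⊥bis P3·P4 via (4.02,8.43): [(0, 7.5367) (5.1615, 8.6837) (6.8826, 17) (0, 17)]  |A|=53.0415
6. ⊥bis P3·P5 via (11.16,12.99): [(0, 7.5367) (5.1615, 8.6837) (6.8826, 17) (0, 17)]  |A|=53.0415
7. ⊥bis P3·P6 via (5.325,9.375): [(0, 7.5367) (3.0487, 8.2142) (5.3022, 9.3634) (6.8826, 17) (0, 17)]  |A|=52.3565
8. ⊥bis P3·P7 via (7.335,9.845): [(0, 7.5367) (3.0487, 8.2142) (5.3022, 9.3634) (6.8826, 17) (0, 17)]  |A|=52.3565
9. ⊥bis P3·P8 via (2.65,8.18): [(0, 8.1759) (2.8967, 8.1804) (3.0487, 8.2142) (5.3022, 9.3634) (6.8826, 17) (0, 17)]  |A|=51.4307
10. ⊥bis P3·P9 via (27.18,12.285): [(0, 8.1759) (2.8967, 8.1804) (3.0487, 8.2142) (5.3022, 9.3634) (6.8826, 17) (0, 17)]  |A|=51.4307
11. canonical 6-gon: [(0, 8.1759) (2.8967, 8.1804) (3.0487, 8.2142) (5.3022, 9.3634) (6.8826, 17) (0, 17)]
12. shoelace: 51.4307

Area of P3's cell: 51.4307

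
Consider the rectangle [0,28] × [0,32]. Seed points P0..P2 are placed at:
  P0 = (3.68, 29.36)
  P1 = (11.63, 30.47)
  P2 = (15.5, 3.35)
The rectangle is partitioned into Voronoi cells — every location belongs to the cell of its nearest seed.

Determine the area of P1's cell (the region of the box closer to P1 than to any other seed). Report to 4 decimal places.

1. box [0,28]×[0,32]: [(0, 0) (28, 0) (28, 32) (0, 32)]
2. ⊥bis P1·P0 via (7.655,29.915): [(11.8318, 0) (28, 0) (28, 32) (7.3639, 32)]  |A|=588.8688
3. ⊥bis P1·P2 via (13.565,16.91): [(9.5508, 16.3372) (28, 18.9699) (28, 32) (7.3639, 32)]  |A|=281.8079
4. canonical 4-gon: [(9.5508, 16.3372) (28, 18.9699) (28, 32) (7.3639, 32)]
5. shoelace: 281.8079

Area of P1's cell: 281.8079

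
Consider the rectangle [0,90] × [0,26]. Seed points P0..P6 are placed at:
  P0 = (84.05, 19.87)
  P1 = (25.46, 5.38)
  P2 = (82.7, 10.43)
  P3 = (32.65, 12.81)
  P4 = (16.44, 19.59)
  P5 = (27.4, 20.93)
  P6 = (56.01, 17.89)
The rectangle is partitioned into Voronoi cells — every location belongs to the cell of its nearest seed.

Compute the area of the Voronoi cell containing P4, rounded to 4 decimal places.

1. box [0,90]×[0,26]: [(0, 0) (90, 0) (90, 26) (0, 26)]
2. ⊥bis P4·P0 via (50.245,19.73): [(0, 0) (50.3267, 0) (50.219, 26) (0, 26)]  |A|=1307.0947
3. ⊥bis P4·P1 via (20.95,12.485): [(0, 0) (1.2813, 0) (42.2414, 26) (0, 26)]  |A|=565.7944
4. ⊥bis P4·P2 via (49.57,15.01): [(0, 0) (1.2813, 0) (42.2414, 26) (0, 26)]  |A|=565.7944
5. ⊥bis P4·P3 via (24.545,16.2): [(0, 0) (1.2813, 0) (23.729, 14.249) (28.644, 26) (0, 26)]  |A|=485.9028
6. ⊥bis P4·P5 via (21.92,20.26): [(0, 0) (1.2813, 0) (22.7323, 13.6163) (21.2182, 26) (0, 26)]  |A|=435.6225
7. ⊥bis P4·P6 via (36.225,18.74): [(0, 0) (1.2813, 0) (22.7323, 13.6163) (21.2182, 26) (0, 26)]  |A|=435.6225
8. canonical 5-gon: [(0, 0) (1.2813, 0) (22.7323, 13.6163) (21.2182, 26) (0, 26)]
9. shoelace: 435.6225

Area of P4's cell: 435.6225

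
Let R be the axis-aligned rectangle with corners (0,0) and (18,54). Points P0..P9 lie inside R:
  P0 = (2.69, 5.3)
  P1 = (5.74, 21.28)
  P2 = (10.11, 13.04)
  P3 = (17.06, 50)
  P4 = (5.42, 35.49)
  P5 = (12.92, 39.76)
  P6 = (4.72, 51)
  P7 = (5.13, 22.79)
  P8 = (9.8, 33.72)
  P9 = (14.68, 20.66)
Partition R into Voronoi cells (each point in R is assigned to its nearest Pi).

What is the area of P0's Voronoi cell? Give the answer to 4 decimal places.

1. box [0,18]×[0,54]: [(0, 0) (18, 0) (18, 54) (0, 54)]
2. ⊥bis P0·P1 via (4.215,13.29): [(0, 14.0945) (0, 0) (18, 0) (18, 10.6589)]  |A|=222.7809
3. ⊥bis P0·P2 via (6.4,9.17): [(1.5771, 13.7935) (0, 14.0945) (0, 0) (15.9655, 0)]  |A|=121.2241
4. ⊥bis P0·P3 via (9.875,27.65): [(1.5771, 13.7935) (0, 14.0945) (0, 0) (15.9655, 0)]  |A|=121.2241
5. ⊥bis P0·P4 via (4.055,20.395): [(1.5771, 13.7935) (0, 14.0945) (0, 0) (15.9655, 0)]  |A|=121.2241
6. ⊥bis P0·P5 via (7.805,22.53): [(1.5771, 13.7935) (0, 14.0945) (0, 0) (15.9655, 0)]  |A|=121.2241
7. ⊥bis P0·P6 via (3.705,28.15): [(1.5771, 13.7935) (0, 14.0945) (0, 0) (15.9655, 0)]  |A|=121.2241
8. ⊥bis P0·P7 via (3.91,14.045): [(1.5771, 13.7935) (0, 14.0945) (0, 0) (15.9655, 0)]  |A|=121.2241
9. ⊥bis P0·P8 via (6.245,19.51): [(1.5771, 13.7935) (0, 14.0945) (0, 0) (15.9655, 0)]  |A|=121.2241
10. ⊥bis P0·P9 via (8.685,12.98): [(1.5771, 13.7935) (0, 14.0945) (0, 0) (15.9655, 0)]  |A|=121.2241
11. canonical 4-gon: [(1.5771, 13.7935) (0, 14.0945) (0, 0) (15.9655, 0)]
12. shoelace: 121.2241

Area of P0's cell: 121.2241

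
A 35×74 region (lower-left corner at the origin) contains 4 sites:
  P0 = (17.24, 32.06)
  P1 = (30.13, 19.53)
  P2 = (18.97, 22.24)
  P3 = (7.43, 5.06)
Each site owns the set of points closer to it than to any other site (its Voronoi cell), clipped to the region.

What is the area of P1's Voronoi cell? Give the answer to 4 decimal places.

1. box [0,35]×[0,74]: [(0, 0) (35, 0) (35, 74) (0, 74)]
2. ⊥bis P1·P0 via (23.685,25.795): [(0, 1.4295) (0, 0) (35, 0) (35, 37.4351)]  |A|=680.1304
3. ⊥bis P1·P2 via (24.55,20.885): [(26.4274, 28.6162) (19.4785, 0) (35, 0) (35, 37.4351)]  |A|=382.542
4. ⊥bis P1·P3 via (18.78,12.295): [(26.4274, 28.6162) (21.4478, 8.1099) (26.6174, 0) (35, 0) (35, 37.4351)]  |A|=353.5942
5. canonical 5-gon: [(26.4274, 28.6162) (21.4478, 8.1099) (26.6174, 0) (35, 0) (35, 37.4351)]
6. shoelace: 353.5942

Area of P1's cell: 353.5942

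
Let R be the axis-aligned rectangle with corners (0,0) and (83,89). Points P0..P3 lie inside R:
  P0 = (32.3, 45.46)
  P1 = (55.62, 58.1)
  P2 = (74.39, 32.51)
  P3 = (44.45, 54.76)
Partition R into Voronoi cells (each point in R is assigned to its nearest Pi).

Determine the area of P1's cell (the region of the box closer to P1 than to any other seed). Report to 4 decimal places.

1. box [0,83]×[0,89]: [(0, 0) (83, 0) (83, 89) (0, 89)]
2. ⊥bis P1·P0 via (43.96,51.78): [(72.026, 0) (83, 0) (83, 89) (23.7859, 89)]  |A|=3123.3718
3. ⊥bis P1·P2 via (65.005,45.305): [(52.4579, 36.1019) (83, 58.5041) (83, 89) (23.7859, 89)]  |A|=2031.8622
4. ⊥bis P1·P3 via (50.035,56.43): [(55.4559, 38.3008) (83, 58.5041) (83, 89) (40.2961, 89)]  |A|=1502.5172
5. canonical 4-gon: [(55.4559, 38.3008) (83, 58.5041) (83, 89) (40.2961, 89)]
6. shoelace: 1502.5172

Area of P1's cell: 1502.5172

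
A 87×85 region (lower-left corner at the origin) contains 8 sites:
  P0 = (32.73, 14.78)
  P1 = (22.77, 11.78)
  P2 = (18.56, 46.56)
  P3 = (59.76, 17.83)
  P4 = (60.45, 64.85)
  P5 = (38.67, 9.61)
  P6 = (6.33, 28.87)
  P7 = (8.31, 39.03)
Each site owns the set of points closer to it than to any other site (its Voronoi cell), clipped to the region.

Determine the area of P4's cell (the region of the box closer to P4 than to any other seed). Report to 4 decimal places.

1. box [0,87]×[0,85]: [(0, 0) (87, 0) (87, 85) (0, 85)]
2. ⊥bis P4·P0 via (46.59,39.815): [(0, 65.6084) (87, 17.443) (87, 85) (0, 85)]  |A|=3782.264
3. ⊥bis P4·P1 via (41.61,38.315): [(0, 67.8583) (14.3876, 57.643) (87, 17.443) (87, 85) (0, 85)]  |A|=3766.0783
4. ⊥bis P4·P2 via (39.505,55.705): [(46.396, 39.9224) (87, 17.443) (87, 85) (26.7142, 85)]  |A|=2730.311
5. ⊥bis P4·P3 via (60.105,41.34): [(45.6846, 41.5516) (87, 40.9453) (87, 85) (26.7142, 85)]  |A|=2219.727
6. ⊥bis P4·P5 via (49.56,37.23): [(45.6846, 41.5516) (87, 40.9453) (87, 85) (26.7142, 85)]  |A|=2219.727
7. ⊥bis P4·P6 via (33.39,46.86): [(45.6846, 41.5516) (87, 40.9453) (87, 85) (26.7142, 85)]  |A|=2219.727
8. ⊥bis P4·P7 via (34.38,51.94): [(45.6846, 41.5516) (87, 40.9453) (87, 85) (26.7142, 85)]  |A|=2219.727
9. canonical 4-gon: [(45.6846, 41.5516) (87, 40.9453) (87, 85) (26.7142, 85)]
10. shoelace: 2219.727

Area of P4's cell: 2219.7270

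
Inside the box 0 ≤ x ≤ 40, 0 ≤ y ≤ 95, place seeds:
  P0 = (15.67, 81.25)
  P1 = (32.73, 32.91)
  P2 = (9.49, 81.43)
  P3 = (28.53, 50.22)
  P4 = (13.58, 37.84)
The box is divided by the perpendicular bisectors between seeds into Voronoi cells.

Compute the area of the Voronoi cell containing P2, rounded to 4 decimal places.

1. box [0,40]×[0,95]: [(0, 0) (40, 0) (40, 95) (0, 95)]
2. ⊥bis P2·P0 via (12.58,81.34): [(0, 0) (10.2109, 0) (12.9779, 95) (0, 95)]  |A|=1101.465
3. ⊥bis P2·P1 via (21.11,57.17): [(0, 47.0588) (11.7454, 52.6846) (12.9779, 95) (0, 95)]  |A|=556.1259
4. ⊥bis P2·P3 via (19.01,65.825): [(0, 54.2277) (12.0036, 61.5507) (12.9779, 95) (0, 95)]  |A|=461.7576
5. ⊥bis P2·P4 via (11.535,59.635): [(0, 58.5527) (8.3779, 59.3388) (12.0036, 61.5507) (12.9779, 95) (0, 95)]  |A|=443.6406
6. canonical 5-gon: [(0, 58.5527) (8.3779, 59.3388) (12.0036, 61.5507) (12.9779, 95) (0, 95)]
7. shoelace: 443.6406

Area of P2's cell: 443.6406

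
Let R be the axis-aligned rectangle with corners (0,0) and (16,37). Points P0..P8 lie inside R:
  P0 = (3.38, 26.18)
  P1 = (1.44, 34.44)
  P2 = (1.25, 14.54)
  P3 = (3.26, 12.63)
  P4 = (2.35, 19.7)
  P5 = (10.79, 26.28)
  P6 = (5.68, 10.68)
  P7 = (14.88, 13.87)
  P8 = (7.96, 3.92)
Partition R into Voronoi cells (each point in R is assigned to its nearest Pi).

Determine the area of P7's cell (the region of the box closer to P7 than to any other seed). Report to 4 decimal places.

Area of P7's cell: 75.9856

1. box [0,16]×[0,37]: [(0, 0) (16, 0) (16, 37) (0, 37)]
2. ⊥bis P7·P0 via (9.13,20.025): [(0, 11.4958) (0, 0) (16, 0) (16, 26.443)]  |A|=303.5097
3. ⊥bis P7·P1 via (8.16,24.155): [(0, 11.4958) (0, 0) (16, 0) (16, 26.443)]  |A|=303.5097
4. ⊥bis P7·P2 via (8.065,14.205): [(8.3136, 19.2623) (7.3667, 0) (16, 0) (16, 26.443)]  |A|=184.7739
5. ⊥bis P7·P3 via (9.07,13.25): [(8.418, 19.3599) (10.4839, 0) (16, 0) (16, 26.443)]  |A|=153.6402
6. ⊥bis P7·P4 via (8.615,16.785): [(10.8856, 21.6651) (8.6783, 16.921) (10.4839, 0) (16, 0) (16, 26.443)]  |A|=150.3311
7. ⊥bis P7·P5 via (12.835,20.075): [(9.6587, 19.0282) (8.6783, 16.921) (10.4839, 0) (16, 0) (16, 21.1181)]  |A|=129.6358
8. ⊥bis P7·P6 via (10.28,12.275): [(9.6587, 19.0282) (8.6783, 16.921) (8.6824, 16.8826) (14.5362, 0) (16, 0) (16, 21.1181)]  |A|=95.4292
9. ⊥bis P7·P8 via (11.42,8.895): [(9.6587, 19.0282) (8.6783, 16.921) (8.6824, 16.8826) (11.4621, 8.8657) (16, 5.7097) (16, 21.1181)]  |A|=75.9856
10. canonical 6-gon: [(9.6587, 19.0282) (8.6783, 16.921) (8.6824, 16.8826) (11.4621, 8.8657) (16, 5.7097) (16, 21.1181)]
11. shoelace: 75.9856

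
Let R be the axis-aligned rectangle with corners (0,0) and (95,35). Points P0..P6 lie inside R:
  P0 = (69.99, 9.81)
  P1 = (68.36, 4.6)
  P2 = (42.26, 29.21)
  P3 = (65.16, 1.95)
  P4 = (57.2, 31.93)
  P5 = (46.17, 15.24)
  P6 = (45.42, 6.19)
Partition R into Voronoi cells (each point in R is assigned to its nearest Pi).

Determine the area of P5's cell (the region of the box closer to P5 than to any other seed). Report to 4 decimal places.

1. box [0,95]×[0,35]: [(0, 0) (95, 0) (95, 35) (0, 35)]
2. ⊥bis P5·P0 via (58.08,12.525): [(0, 0) (55.2248, 0) (63.2034, 35) (0, 35)]  |A|=2072.4935
3. ⊥bis P5·P1 via (57.265,9.92): [(0, 0) (52.5084, 0) (57.6866, 10.7993) (63.2034, 35) (0, 35)]  |A|=2057.8259
4. ⊥bis P5·P2 via (44.215,22.225): [(0, 9.8499) (0, 0) (52.5084, 0) (57.6866, 10.7993) (61.3868, 27.0311)]  |A|=1034.0531
5. ⊥bis P5·P3 via (55.665,8.595): [(0, 9.8499) (0, 0) (49.6499, 0) (57.918, 11.8143) (61.3868, 27.0311)]  |A|=1015.7887
6. ⊥bis P5·P4 via (51.685,23.585): [(50.9082, 24.0983) (0, 9.8499) (0, 0) (49.6499, 0) (57.918, 11.8143) (59.4338, 18.464)]  |A|=973.7667
7. ⊥bis P5·P6 via (45.795,10.715): [(50.9082, 24.0983) (12.8468, 13.4455) (56.5263, 9.8257) (57.918, 11.8143) (59.4338, 18.464)]  |A|=349.6775
8. canonical 5-gon: [(50.9082, 24.0983) (12.8468, 13.4455) (56.5263, 9.8257) (57.918, 11.8143) (59.4338, 18.464)]
9. shoelace: 349.6775

Area of P5's cell: 349.6775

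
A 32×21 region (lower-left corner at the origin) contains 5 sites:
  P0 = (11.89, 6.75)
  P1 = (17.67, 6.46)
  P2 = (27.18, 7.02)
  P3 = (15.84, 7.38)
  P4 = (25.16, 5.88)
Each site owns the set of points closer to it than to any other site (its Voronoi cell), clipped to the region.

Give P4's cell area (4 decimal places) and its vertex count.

1. box [0,32]×[0,21]: [(0, 0) (32, 0) (32, 21) (0, 21)]
2. ⊥bis P4·P0 via (18.525,6.315): [(18.111, 0) (32, 0) (32, 21) (19.4878, 21)]  |A|=277.2131
3. ⊥bis P4·P1 via (21.415,6.17): [(20.9372, 0) (32, 0) (32, 21) (22.5634, 21)]  |A|=215.2437
4. ⊥bis P4·P2 via (26.17,6.45): [(22.0078, 13.8251) (20.9372, 0) (29.8101, 0)]  |A|=61.3345
5. ⊥bis P4·P3 via (20.5,6.63): [(22.0078, 13.8251) (20.9372, 0) (29.8101, 0)]  |A|=61.3345
6. canonical 3-gon: [(22.0078, 13.8251) (20.9372, 0) (29.8101, 0)]
7. shoelace: 61.3345

Area of P4's cell: 61.3345 (3 vertices)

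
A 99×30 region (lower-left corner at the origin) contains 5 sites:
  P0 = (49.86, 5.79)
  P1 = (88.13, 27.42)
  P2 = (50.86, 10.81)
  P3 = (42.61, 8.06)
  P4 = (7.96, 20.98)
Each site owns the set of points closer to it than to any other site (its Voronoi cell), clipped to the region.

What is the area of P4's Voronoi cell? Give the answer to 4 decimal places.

Area of P4's cell: 763.9194

1. box [0,99]×[0,30]: [(0, 0) (99, 0) (99, 30) (0, 30)]
2. ⊥bis P4·P0 via (28.91,13.385): [(0, 0) (24.0575, 0) (34.9334, 30) (0, 30)]  |A|=884.8646
3. ⊥bis P4·P1 via (48.045,24.2): [(0, 0) (24.0575, 0) (34.9334, 30) (0, 30)]  |A|=884.8646
4. ⊥bis P4·P2 via (29.41,15.895): [(0, 0) (24.0575, 0) (28.6354, 12.6276) (32.7538, 30) (0, 30)]  |A|=865.9316
5. ⊥bis P4·P3 via (25.285,14.52): [(0, 0) (19.8709, 0) (31.0571, 30) (0, 30)]  |A|=763.9194
6. canonical 4-gon: [(0, 0) (19.8709, 0) (31.0571, 30) (0, 30)]
7. shoelace: 763.9194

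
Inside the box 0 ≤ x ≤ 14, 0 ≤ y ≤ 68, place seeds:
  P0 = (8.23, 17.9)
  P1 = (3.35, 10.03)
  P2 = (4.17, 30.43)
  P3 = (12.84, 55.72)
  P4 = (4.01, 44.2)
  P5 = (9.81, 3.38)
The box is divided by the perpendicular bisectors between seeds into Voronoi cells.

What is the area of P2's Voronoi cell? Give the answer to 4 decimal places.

Area of P2's cell: 180.9443

1. box [0,14]×[0,68]: [(0, 0) (14, 0) (14, 68) (0, 68)]
2. ⊥bis P2·P0 via (6.2,24.165): [(0, 22.1561) (14, 26.6924) (14, 68) (0, 68)]  |A|=610.0609
3. ⊥bis P2·P1 via (3.76,20.23): [(0, 22.1561) (14, 26.6924) (14, 68) (0, 68)]  |A|=610.0609
4. ⊥bis P2·P3 via (8.505,43.075): [(0, 45.9907) (0, 22.1561) (14, 26.6924) (14, 41.1912)]  |A|=268.3342
5. ⊥bis P2·P4 via (4.09,37.315): [(0, 37.2675) (0, 22.1561) (14, 26.6924) (14, 37.4301)]  |A|=180.9443
6. ⊥bis P2·P5 via (6.99,16.905): [(0, 37.2675) (0, 22.1561) (14, 26.6924) (14, 37.4301)]  |A|=180.9443
7. canonical 4-gon: [(0, 37.2675) (0, 22.1561) (14, 26.6924) (14, 37.4301)]
8. shoelace: 180.9443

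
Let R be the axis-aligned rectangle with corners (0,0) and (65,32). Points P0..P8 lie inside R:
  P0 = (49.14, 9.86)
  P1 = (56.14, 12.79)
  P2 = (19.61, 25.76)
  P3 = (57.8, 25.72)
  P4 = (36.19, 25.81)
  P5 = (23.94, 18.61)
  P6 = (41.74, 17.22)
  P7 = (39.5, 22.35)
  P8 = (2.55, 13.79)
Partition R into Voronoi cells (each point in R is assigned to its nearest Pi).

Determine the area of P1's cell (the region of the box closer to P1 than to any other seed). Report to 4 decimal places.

1. box [0,65]×[0,32]: [(0, 0) (65, 0) (65, 32) (0, 32)]
2. ⊥bis P1·P0 via (52.64,11.325): [(57.3803, 0) (65, 0) (65, 32) (43.986, 32)]  |A|=458.1383
3. ⊥bis P1·P2 via (37.875,19.275): [(57.3803, 0) (65, 0) (65, 32) (43.986, 32)]  |A|=458.1383
4. ⊥bis P1·P3 via (56.97,19.255): [(48.8863, 20.2928) (57.3803, 0) (65, 0) (65, 18.2241)]  |A|=224.1407
5. ⊥bis P1·P4 via (46.165,19.3): [(48.8863, 20.2928) (57.3803, 0) (65, 0) (65, 18.2241)]  |A|=224.1407
6. ⊥bis P1·P5 via (40.04,15.7): [(48.8863, 20.2928) (57.3803, 0) (65, 0) (65, 18.2241)]  |A|=224.1407
7. ⊥bis P1·P6 via (48.94,15.005): [(50.5029, 20.0853) (49.8549, 17.9789) (57.3803, 0) (65, 0) (65, 18.2241)]  |A|=222.3709
8. ⊥bis P1·P7 via (47.82,17.57): [(50.5029, 20.0853) (49.8549, 17.9789) (57.3803, 0) (65, 0) (65, 18.2241)]  |A|=222.3709
9. ⊥bis P1·P8 via (29.345,13.29): [(50.5029, 20.0853) (49.8549, 17.9789) (57.3803, 0) (65, 0) (65, 18.2241)]  |A|=222.3709
10. canonical 5-gon: [(50.5029, 20.0853) (49.8549, 17.9789) (57.3803, 0) (65, 0) (65, 18.2241)]
11. shoelace: 222.3709

Area of P1's cell: 222.3709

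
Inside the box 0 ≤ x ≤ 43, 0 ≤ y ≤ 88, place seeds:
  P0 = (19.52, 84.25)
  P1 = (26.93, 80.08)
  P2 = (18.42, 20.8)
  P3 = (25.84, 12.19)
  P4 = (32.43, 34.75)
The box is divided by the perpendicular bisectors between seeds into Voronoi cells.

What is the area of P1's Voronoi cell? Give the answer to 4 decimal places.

Area of P1's cell: 783.8877

1. box [0,43]×[0,88]: [(0, 0) (43, 0) (43, 88) (0, 88)]
2. ⊥bis P1·P0 via (23.225,82.165): [(0, 40.8947) (0, 0) (43, 0) (43, 88) (26.5087, 88)]  |A|=3159.6504
3. ⊥bis P1·P2 via (22.675,50.44): [(6.665, 52.7383) (43, 47.5222) (43, 88) (26.5087, 88)]  |A|=1026.1351
4. ⊥bis P1·P3 via (26.385,46.135): [(6.665, 52.7383) (43, 47.5222) (43, 88) (26.5087, 88)]  |A|=1026.1351
5. ⊥bis P1·P4 via (29.68,57.415): [(7.8031, 54.7606) (43, 59.0311) (43, 88) (26.5087, 88)]  |A|=783.8877
6. canonical 4-gon: [(7.8031, 54.7606) (43, 59.0311) (43, 88) (26.5087, 88)]
7. shoelace: 783.8877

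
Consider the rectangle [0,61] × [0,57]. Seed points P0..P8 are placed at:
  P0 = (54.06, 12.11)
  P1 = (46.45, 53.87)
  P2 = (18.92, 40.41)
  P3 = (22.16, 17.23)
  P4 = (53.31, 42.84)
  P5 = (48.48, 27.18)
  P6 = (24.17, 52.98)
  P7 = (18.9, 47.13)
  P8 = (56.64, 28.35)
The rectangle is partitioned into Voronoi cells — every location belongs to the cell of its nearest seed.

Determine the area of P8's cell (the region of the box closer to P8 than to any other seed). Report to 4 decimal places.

Area of P8's cell: 135.0827

1. box [0,61]×[0,57]: [(0, 0) (61, 0) (61, 57) (0, 57)]
2. ⊥bis P8·P0 via (55.35,20.23): [(0, 29.0233) (61, 19.3324) (61, 57) (0, 57)]  |A|=2002.1515
3. ⊥bis P8·P1 via (51.545,41.11): [(15.2195, 26.6054) (61, 19.3324) (61, 44.8853)]  |A|=584.9132
4. ⊥bis P8·P2 via (37.78,34.38): [(38.2322, 35.7943) (34.3239, 23.5704) (61, 19.3324) (61, 44.8853)]  |A|=462.217
5. ⊥bis P8·P3 via (39.4,22.79): [(38.2322, 35.7943) (36.7257, 31.0824) (39.4089, 22.7625) (61, 19.3324) (61, 44.8853)]  |A|=442.1477
6. ⊥bis P8·P4 via (54.975,35.595): [(36.8356, 31.4263) (36.7257, 31.0824) (39.4089, 22.7625) (61, 19.3324) (61, 36.9796)]  |A|=303.2534
7. ⊥bis P8·P5 via (52.56,27.765): [(51.5502, 34.8079) (53.6005, 20.5079) (61, 19.3324) (61, 36.9796)]  |A|=135.0827
8. ⊥bis P8·P6 via (40.405,40.665): [(51.5502, 34.8079) (53.6005, 20.5079) (61, 19.3324) (61, 36.9796)]  |A|=135.0827
9. ⊥bis P8·P7 via (37.77,37.74): [(51.5502, 34.8079) (53.6005, 20.5079) (61, 19.3324) (61, 36.9796)]  |A|=135.0827
10. canonical 4-gon: [(51.5502, 34.8079) (53.6005, 20.5079) (61, 19.3324) (61, 36.9796)]
11. shoelace: 135.0827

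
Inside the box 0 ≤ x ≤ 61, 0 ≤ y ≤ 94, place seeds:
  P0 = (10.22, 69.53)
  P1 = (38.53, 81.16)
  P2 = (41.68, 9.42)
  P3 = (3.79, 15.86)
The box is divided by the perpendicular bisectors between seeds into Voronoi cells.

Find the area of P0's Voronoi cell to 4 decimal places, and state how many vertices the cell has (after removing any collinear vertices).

1. box [0,61]×[0,94]: [(0, 0) (61, 0) (61, 94) (0, 94)]
2. ⊥bis P0·P1 via (24.375,75.345): [(0, 0) (55.3274, 0) (16.7114, 94) (0, 94)]  |A|=3385.8216
3. ⊥bis P0·P2 via (25.95,39.475): [(0, 25.8934) (36.7818, 45.1441) (16.7114, 94) (0, 94)]  |A|=1660.7653
4. ⊥bis P0·P3 via (7.005,42.695): [(0, 43.5342) (27.4275, 40.2483) (36.7818, 45.1441) (16.7114, 94) (0, 94)]  |A|=1418.8443
5. canonical 5-gon: [(0, 43.5342) (27.4275, 40.2483) (36.7818, 45.1441) (16.7114, 94) (0, 94)]
6. shoelace: 1418.8443

Area of P0's cell: 1418.8443 (5 vertices)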